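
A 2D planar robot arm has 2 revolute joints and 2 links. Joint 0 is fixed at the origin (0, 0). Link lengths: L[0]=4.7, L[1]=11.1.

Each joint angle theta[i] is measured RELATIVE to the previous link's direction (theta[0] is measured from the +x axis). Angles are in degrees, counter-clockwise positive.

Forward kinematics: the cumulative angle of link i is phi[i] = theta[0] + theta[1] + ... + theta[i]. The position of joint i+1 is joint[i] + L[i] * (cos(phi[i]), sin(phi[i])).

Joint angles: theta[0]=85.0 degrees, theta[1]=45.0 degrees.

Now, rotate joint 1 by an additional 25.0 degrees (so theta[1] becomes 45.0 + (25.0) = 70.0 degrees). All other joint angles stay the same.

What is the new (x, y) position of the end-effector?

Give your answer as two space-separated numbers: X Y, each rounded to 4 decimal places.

Answer: -9.6504 9.3732

Derivation:
joint[0] = (0.0000, 0.0000)  (base)
link 0: phi[0] = 85 = 85 deg
  cos(85 deg) = 0.0872, sin(85 deg) = 0.9962
  joint[1] = (0.0000, 0.0000) + 4.7 * (0.0872, 0.9962) = (0.0000 + 0.4096, 0.0000 + 4.6821) = (0.4096, 4.6821)
link 1: phi[1] = 85 + 70 = 155 deg
  cos(155 deg) = -0.9063, sin(155 deg) = 0.4226
  joint[2] = (0.4096, 4.6821) + 11.1 * (-0.9063, 0.4226) = (0.4096 + -10.0600, 4.6821 + 4.6911) = (-9.6504, 9.3732)
End effector: (-9.6504, 9.3732)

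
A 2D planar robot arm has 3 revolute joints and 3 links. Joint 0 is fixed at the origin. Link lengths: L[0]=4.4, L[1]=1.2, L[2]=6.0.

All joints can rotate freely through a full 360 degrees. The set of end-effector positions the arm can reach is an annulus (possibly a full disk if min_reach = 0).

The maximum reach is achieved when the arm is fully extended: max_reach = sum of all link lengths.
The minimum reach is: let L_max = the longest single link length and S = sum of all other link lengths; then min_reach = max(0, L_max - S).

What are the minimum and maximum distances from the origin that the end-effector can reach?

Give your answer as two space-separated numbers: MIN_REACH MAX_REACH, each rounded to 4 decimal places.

Answer: 0.4000 11.6000

Derivation:
Link lengths: [4.4, 1.2, 6.0]
max_reach = 4.4 + 1.2 + 6 = 11.6
L_max = max([4.4, 1.2, 6.0]) = 6
S (sum of others) = 11.6 - 6 = 5.6
min_reach = max(0, 6 - 5.6) = max(0, 0.4) = 0.4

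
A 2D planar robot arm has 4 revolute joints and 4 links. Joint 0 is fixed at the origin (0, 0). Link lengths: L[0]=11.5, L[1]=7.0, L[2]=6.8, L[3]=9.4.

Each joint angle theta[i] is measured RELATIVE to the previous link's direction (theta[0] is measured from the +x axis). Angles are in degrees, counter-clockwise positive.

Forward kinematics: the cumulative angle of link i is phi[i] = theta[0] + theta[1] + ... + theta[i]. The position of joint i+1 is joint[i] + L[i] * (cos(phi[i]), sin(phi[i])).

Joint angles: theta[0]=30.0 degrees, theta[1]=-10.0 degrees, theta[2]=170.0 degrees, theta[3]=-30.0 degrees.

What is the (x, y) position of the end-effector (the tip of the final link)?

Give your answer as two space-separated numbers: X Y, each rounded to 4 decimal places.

joint[0] = (0.0000, 0.0000)  (base)
link 0: phi[0] = 30 = 30 deg
  cos(30 deg) = 0.8660, sin(30 deg) = 0.5000
  joint[1] = (0.0000, 0.0000) + 11.5 * (0.8660, 0.5000) = (0.0000 + 9.9593, 0.0000 + 5.7500) = (9.9593, 5.7500)
link 1: phi[1] = 30 + -10 = 20 deg
  cos(20 deg) = 0.9397, sin(20 deg) = 0.3420
  joint[2] = (9.9593, 5.7500) + 7 * (0.9397, 0.3420) = (9.9593 + 6.5778, 5.7500 + 2.3941) = (16.5371, 8.1441)
link 2: phi[2] = 30 + -10 + 170 = 190 deg
  cos(190 deg) = -0.9848, sin(190 deg) = -0.1736
  joint[3] = (16.5371, 8.1441) + 6.8 * (-0.9848, -0.1736) = (16.5371 + -6.6967, 8.1441 + -1.1808) = (9.8404, 6.9633)
link 3: phi[3] = 30 + -10 + 170 + -30 = 160 deg
  cos(160 deg) = -0.9397, sin(160 deg) = 0.3420
  joint[4] = (9.8404, 6.9633) + 9.4 * (-0.9397, 0.3420) = (9.8404 + -8.8331, 6.9633 + 3.2150) = (1.0073, 10.1783)
End effector: (1.0073, 10.1783)

Answer: 1.0073 10.1783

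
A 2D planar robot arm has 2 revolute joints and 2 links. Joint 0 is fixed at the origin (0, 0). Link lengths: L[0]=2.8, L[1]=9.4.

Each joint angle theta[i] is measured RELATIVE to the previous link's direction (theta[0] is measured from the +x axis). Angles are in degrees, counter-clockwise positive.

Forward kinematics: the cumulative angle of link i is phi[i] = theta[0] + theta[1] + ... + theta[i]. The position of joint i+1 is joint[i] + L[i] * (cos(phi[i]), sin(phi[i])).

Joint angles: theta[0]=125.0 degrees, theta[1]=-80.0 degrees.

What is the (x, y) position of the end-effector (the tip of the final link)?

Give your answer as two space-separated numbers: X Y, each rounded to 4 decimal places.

Answer: 5.0408 8.9404

Derivation:
joint[0] = (0.0000, 0.0000)  (base)
link 0: phi[0] = 125 = 125 deg
  cos(125 deg) = -0.5736, sin(125 deg) = 0.8192
  joint[1] = (0.0000, 0.0000) + 2.8 * (-0.5736, 0.8192) = (0.0000 + -1.6060, 0.0000 + 2.2936) = (-1.6060, 2.2936)
link 1: phi[1] = 125 + -80 = 45 deg
  cos(45 deg) = 0.7071, sin(45 deg) = 0.7071
  joint[2] = (-1.6060, 2.2936) + 9.4 * (0.7071, 0.7071) = (-1.6060 + 6.6468, 2.2936 + 6.6468) = (5.0408, 8.9404)
End effector: (5.0408, 8.9404)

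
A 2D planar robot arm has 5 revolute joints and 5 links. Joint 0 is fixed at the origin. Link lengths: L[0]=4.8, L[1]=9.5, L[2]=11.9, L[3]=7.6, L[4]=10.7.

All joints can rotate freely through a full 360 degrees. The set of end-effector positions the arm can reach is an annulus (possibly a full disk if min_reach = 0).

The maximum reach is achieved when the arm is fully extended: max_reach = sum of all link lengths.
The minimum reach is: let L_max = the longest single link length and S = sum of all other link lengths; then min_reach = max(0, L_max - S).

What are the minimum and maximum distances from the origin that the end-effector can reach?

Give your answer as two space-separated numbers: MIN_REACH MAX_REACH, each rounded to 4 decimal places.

Link lengths: [4.8, 9.5, 11.9, 7.6, 10.7]
max_reach = 4.8 + 9.5 + 11.9 + 7.6 + 10.7 = 44.5
L_max = max([4.8, 9.5, 11.9, 7.6, 10.7]) = 11.9
S (sum of others) = 44.5 - 11.9 = 32.6
min_reach = max(0, 11.9 - 32.6) = max(0, -20.7) = 0

Answer: 0.0000 44.5000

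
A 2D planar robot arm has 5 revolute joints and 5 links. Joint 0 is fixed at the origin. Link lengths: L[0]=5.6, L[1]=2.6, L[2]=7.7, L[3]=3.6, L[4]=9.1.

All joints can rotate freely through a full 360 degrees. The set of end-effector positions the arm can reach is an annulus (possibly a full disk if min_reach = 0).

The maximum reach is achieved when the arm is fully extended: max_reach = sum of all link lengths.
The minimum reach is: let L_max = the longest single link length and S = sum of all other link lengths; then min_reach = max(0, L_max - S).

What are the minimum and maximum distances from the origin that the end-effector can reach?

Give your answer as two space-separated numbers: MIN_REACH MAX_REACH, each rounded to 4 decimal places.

Answer: 0.0000 28.6000

Derivation:
Link lengths: [5.6, 2.6, 7.7, 3.6, 9.1]
max_reach = 5.6 + 2.6 + 7.7 + 3.6 + 9.1 = 28.6
L_max = max([5.6, 2.6, 7.7, 3.6, 9.1]) = 9.1
S (sum of others) = 28.6 - 9.1 = 19.5
min_reach = max(0, 9.1 - 19.5) = max(0, -10.4) = 0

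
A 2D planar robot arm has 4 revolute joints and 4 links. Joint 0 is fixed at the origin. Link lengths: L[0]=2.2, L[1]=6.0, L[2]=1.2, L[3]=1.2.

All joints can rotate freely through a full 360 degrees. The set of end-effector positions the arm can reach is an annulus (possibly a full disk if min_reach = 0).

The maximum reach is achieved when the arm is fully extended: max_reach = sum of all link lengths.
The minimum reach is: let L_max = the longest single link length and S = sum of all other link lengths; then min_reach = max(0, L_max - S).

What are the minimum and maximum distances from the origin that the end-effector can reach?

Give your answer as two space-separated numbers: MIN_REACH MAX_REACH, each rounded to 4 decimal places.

Link lengths: [2.2, 6.0, 1.2, 1.2]
max_reach = 2.2 + 6 + 1.2 + 1.2 = 10.6
L_max = max([2.2, 6.0, 1.2, 1.2]) = 6
S (sum of others) = 10.6 - 6 = 4.6
min_reach = max(0, 6 - 4.6) = max(0, 1.4) = 1.4

Answer: 1.4000 10.6000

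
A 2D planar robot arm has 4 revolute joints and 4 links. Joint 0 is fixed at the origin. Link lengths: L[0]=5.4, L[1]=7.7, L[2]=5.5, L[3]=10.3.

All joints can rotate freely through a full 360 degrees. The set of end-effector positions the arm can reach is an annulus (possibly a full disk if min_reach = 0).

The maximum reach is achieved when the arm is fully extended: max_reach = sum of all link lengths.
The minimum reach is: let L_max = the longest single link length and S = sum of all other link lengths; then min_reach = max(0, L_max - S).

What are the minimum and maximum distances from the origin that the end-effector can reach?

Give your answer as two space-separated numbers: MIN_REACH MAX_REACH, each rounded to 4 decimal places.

Link lengths: [5.4, 7.7, 5.5, 10.3]
max_reach = 5.4 + 7.7 + 5.5 + 10.3 = 28.9
L_max = max([5.4, 7.7, 5.5, 10.3]) = 10.3
S (sum of others) = 28.9 - 10.3 = 18.6
min_reach = max(0, 10.3 - 18.6) = max(0, -8.3) = 0

Answer: 0.0000 28.9000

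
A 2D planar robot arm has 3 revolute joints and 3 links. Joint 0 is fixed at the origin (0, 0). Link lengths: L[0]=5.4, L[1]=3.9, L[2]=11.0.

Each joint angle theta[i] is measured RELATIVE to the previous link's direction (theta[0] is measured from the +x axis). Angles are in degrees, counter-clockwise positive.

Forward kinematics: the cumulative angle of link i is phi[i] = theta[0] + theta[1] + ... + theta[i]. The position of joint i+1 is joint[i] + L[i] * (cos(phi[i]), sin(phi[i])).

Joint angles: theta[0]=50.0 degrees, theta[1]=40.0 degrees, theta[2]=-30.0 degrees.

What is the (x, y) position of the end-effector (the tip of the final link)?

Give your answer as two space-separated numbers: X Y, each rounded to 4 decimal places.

Answer: 8.9711 17.5629

Derivation:
joint[0] = (0.0000, 0.0000)  (base)
link 0: phi[0] = 50 = 50 deg
  cos(50 deg) = 0.6428, sin(50 deg) = 0.7660
  joint[1] = (0.0000, 0.0000) + 5.4 * (0.6428, 0.7660) = (0.0000 + 3.4711, 0.0000 + 4.1366) = (3.4711, 4.1366)
link 1: phi[1] = 50 + 40 = 90 deg
  cos(90 deg) = 0.0000, sin(90 deg) = 1.0000
  joint[2] = (3.4711, 4.1366) + 3.9 * (0.0000, 1.0000) = (3.4711 + 0.0000, 4.1366 + 3.9000) = (3.4711, 8.0366)
link 2: phi[2] = 50 + 40 + -30 = 60 deg
  cos(60 deg) = 0.5000, sin(60 deg) = 0.8660
  joint[3] = (3.4711, 8.0366) + 11 * (0.5000, 0.8660) = (3.4711 + 5.5000, 8.0366 + 9.5263) = (8.9711, 17.5629)
End effector: (8.9711, 17.5629)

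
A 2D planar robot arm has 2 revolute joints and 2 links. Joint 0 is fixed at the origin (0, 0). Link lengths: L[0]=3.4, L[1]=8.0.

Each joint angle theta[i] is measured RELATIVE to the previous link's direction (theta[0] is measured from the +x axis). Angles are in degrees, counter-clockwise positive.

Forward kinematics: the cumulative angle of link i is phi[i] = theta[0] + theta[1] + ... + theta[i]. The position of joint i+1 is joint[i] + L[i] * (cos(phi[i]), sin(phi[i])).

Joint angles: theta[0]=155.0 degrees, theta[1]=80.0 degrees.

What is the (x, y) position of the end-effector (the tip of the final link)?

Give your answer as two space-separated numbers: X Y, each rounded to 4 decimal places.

Answer: -7.6701 -5.1163

Derivation:
joint[0] = (0.0000, 0.0000)  (base)
link 0: phi[0] = 155 = 155 deg
  cos(155 deg) = -0.9063, sin(155 deg) = 0.4226
  joint[1] = (0.0000, 0.0000) + 3.4 * (-0.9063, 0.4226) = (0.0000 + -3.0814, 0.0000 + 1.4369) = (-3.0814, 1.4369)
link 1: phi[1] = 155 + 80 = 235 deg
  cos(235 deg) = -0.5736, sin(235 deg) = -0.8192
  joint[2] = (-3.0814, 1.4369) + 8 * (-0.5736, -0.8192) = (-3.0814 + -4.5886, 1.4369 + -6.5532) = (-7.6701, -5.1163)
End effector: (-7.6701, -5.1163)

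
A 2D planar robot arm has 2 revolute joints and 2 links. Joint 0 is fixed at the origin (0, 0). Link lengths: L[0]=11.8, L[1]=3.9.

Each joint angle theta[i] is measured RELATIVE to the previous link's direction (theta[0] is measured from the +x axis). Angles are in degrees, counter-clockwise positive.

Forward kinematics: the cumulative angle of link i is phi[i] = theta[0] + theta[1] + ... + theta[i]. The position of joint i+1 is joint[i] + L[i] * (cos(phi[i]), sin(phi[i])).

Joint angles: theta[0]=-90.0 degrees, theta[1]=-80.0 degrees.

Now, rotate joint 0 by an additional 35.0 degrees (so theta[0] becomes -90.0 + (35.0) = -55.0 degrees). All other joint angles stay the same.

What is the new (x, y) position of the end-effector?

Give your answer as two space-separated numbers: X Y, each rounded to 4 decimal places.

Answer: 4.0105 -12.4237

Derivation:
joint[0] = (0.0000, 0.0000)  (base)
link 0: phi[0] = -55 = -55 deg
  cos(-55 deg) = 0.5736, sin(-55 deg) = -0.8192
  joint[1] = (0.0000, 0.0000) + 11.8 * (0.5736, -0.8192) = (0.0000 + 6.7682, 0.0000 + -9.6660) = (6.7682, -9.6660)
link 1: phi[1] = -55 + -80 = -135 deg
  cos(-135 deg) = -0.7071, sin(-135 deg) = -0.7071
  joint[2] = (6.7682, -9.6660) + 3.9 * (-0.7071, -0.7071) = (6.7682 + -2.7577, -9.6660 + -2.7577) = (4.0105, -12.4237)
End effector: (4.0105, -12.4237)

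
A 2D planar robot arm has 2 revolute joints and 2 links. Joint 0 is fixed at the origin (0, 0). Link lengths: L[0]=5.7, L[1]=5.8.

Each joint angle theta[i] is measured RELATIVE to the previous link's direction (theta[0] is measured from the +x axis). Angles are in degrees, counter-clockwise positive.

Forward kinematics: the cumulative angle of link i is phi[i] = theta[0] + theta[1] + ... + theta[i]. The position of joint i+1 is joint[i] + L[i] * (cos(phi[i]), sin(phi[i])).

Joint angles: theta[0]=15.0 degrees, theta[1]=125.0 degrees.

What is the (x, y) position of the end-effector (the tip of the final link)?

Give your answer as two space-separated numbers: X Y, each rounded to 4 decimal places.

Answer: 1.0627 5.2034

Derivation:
joint[0] = (0.0000, 0.0000)  (base)
link 0: phi[0] = 15 = 15 deg
  cos(15 deg) = 0.9659, sin(15 deg) = 0.2588
  joint[1] = (0.0000, 0.0000) + 5.7 * (0.9659, 0.2588) = (0.0000 + 5.5058, 0.0000 + 1.4753) = (5.5058, 1.4753)
link 1: phi[1] = 15 + 125 = 140 deg
  cos(140 deg) = -0.7660, sin(140 deg) = 0.6428
  joint[2] = (5.5058, 1.4753) + 5.8 * (-0.7660, 0.6428) = (5.5058 + -4.4431, 1.4753 + 3.7282) = (1.0627, 5.2034)
End effector: (1.0627, 5.2034)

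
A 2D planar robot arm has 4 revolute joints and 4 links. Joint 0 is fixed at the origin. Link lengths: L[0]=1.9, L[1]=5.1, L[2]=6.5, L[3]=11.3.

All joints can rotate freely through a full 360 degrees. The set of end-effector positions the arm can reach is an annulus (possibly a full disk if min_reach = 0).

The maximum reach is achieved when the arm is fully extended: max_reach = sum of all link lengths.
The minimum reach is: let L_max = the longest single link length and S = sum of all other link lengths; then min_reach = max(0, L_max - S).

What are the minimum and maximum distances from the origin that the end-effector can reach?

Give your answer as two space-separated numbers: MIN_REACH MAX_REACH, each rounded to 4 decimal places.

Link lengths: [1.9, 5.1, 6.5, 11.3]
max_reach = 1.9 + 5.1 + 6.5 + 11.3 = 24.8
L_max = max([1.9, 5.1, 6.5, 11.3]) = 11.3
S (sum of others) = 24.8 - 11.3 = 13.5
min_reach = max(0, 11.3 - 13.5) = max(0, -2.2) = 0

Answer: 0.0000 24.8000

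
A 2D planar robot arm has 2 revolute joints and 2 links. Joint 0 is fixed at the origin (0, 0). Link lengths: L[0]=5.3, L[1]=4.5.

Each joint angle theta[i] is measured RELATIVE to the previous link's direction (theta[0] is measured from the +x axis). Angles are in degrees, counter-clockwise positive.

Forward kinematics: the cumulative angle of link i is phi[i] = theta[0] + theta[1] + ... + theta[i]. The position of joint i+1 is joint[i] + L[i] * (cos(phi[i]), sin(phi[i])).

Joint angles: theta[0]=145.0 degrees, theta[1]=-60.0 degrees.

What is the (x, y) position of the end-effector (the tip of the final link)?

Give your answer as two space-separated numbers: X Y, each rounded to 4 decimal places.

joint[0] = (0.0000, 0.0000)  (base)
link 0: phi[0] = 145 = 145 deg
  cos(145 deg) = -0.8192, sin(145 deg) = 0.5736
  joint[1] = (0.0000, 0.0000) + 5.3 * (-0.8192, 0.5736) = (0.0000 + -4.3415, 0.0000 + 3.0400) = (-4.3415, 3.0400)
link 1: phi[1] = 145 + -60 = 85 deg
  cos(85 deg) = 0.0872, sin(85 deg) = 0.9962
  joint[2] = (-4.3415, 3.0400) + 4.5 * (0.0872, 0.9962) = (-4.3415 + 0.3922, 3.0400 + 4.4829) = (-3.9493, 7.5228)
End effector: (-3.9493, 7.5228)

Answer: -3.9493 7.5228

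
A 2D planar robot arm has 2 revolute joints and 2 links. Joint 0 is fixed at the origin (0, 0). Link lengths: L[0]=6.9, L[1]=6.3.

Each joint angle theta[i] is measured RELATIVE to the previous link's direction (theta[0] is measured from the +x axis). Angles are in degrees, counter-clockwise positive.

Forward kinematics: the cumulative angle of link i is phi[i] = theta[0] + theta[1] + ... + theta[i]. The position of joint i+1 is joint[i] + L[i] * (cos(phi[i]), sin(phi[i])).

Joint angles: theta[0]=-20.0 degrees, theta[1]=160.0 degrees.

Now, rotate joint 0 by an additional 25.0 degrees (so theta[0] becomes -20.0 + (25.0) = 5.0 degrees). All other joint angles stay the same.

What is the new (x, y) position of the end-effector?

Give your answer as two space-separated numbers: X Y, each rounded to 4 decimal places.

Answer: 0.7884 2.2319

Derivation:
joint[0] = (0.0000, 0.0000)  (base)
link 0: phi[0] = 5 = 5 deg
  cos(5 deg) = 0.9962, sin(5 deg) = 0.0872
  joint[1] = (0.0000, 0.0000) + 6.9 * (0.9962, 0.0872) = (0.0000 + 6.8737, 0.0000 + 0.6014) = (6.8737, 0.6014)
link 1: phi[1] = 5 + 160 = 165 deg
  cos(165 deg) = -0.9659, sin(165 deg) = 0.2588
  joint[2] = (6.8737, 0.6014) + 6.3 * (-0.9659, 0.2588) = (6.8737 + -6.0853, 0.6014 + 1.6306) = (0.7884, 2.2319)
End effector: (0.7884, 2.2319)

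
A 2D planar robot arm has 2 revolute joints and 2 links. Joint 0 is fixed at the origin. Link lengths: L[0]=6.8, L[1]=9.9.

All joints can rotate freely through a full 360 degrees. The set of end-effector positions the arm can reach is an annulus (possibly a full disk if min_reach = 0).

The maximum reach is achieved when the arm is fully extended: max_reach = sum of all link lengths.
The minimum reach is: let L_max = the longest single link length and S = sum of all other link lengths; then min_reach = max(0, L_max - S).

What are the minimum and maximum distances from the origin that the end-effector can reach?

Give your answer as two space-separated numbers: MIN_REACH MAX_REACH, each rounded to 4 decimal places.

Link lengths: [6.8, 9.9]
max_reach = 6.8 + 9.9 = 16.7
L_max = max([6.8, 9.9]) = 9.9
S (sum of others) = 16.7 - 9.9 = 6.8
min_reach = max(0, 9.9 - 6.8) = max(0, 3.1) = 3.1

Answer: 3.1000 16.7000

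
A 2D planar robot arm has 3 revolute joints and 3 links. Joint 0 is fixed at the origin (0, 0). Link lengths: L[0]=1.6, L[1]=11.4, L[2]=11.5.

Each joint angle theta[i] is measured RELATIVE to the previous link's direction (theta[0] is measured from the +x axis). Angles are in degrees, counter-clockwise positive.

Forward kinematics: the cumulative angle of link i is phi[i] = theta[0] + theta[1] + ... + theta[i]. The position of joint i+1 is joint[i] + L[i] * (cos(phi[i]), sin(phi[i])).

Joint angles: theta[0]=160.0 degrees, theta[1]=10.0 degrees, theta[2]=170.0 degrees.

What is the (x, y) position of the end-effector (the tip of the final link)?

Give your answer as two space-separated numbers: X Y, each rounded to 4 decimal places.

Answer: -1.9239 -1.4064

Derivation:
joint[0] = (0.0000, 0.0000)  (base)
link 0: phi[0] = 160 = 160 deg
  cos(160 deg) = -0.9397, sin(160 deg) = 0.3420
  joint[1] = (0.0000, 0.0000) + 1.6 * (-0.9397, 0.3420) = (0.0000 + -1.5035, 0.0000 + 0.5472) = (-1.5035, 0.5472)
link 1: phi[1] = 160 + 10 = 170 deg
  cos(170 deg) = -0.9848, sin(170 deg) = 0.1736
  joint[2] = (-1.5035, 0.5472) + 11.4 * (-0.9848, 0.1736) = (-1.5035 + -11.2268, 0.5472 + 1.9796) = (-12.7303, 2.5268)
link 2: phi[2] = 160 + 10 + 170 = 340 deg
  cos(340 deg) = 0.9397, sin(340 deg) = -0.3420
  joint[3] = (-12.7303, 2.5268) + 11.5 * (0.9397, -0.3420) = (-12.7303 + 10.8065, 2.5268 + -3.9332) = (-1.9239, -1.4064)
End effector: (-1.9239, -1.4064)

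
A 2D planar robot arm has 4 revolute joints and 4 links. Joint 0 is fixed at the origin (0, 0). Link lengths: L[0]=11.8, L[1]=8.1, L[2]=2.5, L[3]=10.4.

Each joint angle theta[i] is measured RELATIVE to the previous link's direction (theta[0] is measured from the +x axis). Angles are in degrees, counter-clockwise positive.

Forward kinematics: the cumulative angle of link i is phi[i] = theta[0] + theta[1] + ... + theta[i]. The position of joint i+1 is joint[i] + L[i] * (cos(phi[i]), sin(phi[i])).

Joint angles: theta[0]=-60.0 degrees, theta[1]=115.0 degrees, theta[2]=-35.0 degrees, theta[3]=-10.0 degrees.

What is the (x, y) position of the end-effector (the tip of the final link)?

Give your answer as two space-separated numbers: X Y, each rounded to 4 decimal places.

Answer: 23.1372 -0.9230

Derivation:
joint[0] = (0.0000, 0.0000)  (base)
link 0: phi[0] = -60 = -60 deg
  cos(-60 deg) = 0.5000, sin(-60 deg) = -0.8660
  joint[1] = (0.0000, 0.0000) + 11.8 * (0.5000, -0.8660) = (0.0000 + 5.9000, 0.0000 + -10.2191) = (5.9000, -10.2191)
link 1: phi[1] = -60 + 115 = 55 deg
  cos(55 deg) = 0.5736, sin(55 deg) = 0.8192
  joint[2] = (5.9000, -10.2191) + 8.1 * (0.5736, 0.8192) = (5.9000 + 4.6460, -10.2191 + 6.6351) = (10.5460, -3.5840)
link 2: phi[2] = -60 + 115 + -35 = 20 deg
  cos(20 deg) = 0.9397, sin(20 deg) = 0.3420
  joint[3] = (10.5460, -3.5840) + 2.5 * (0.9397, 0.3420) = (10.5460 + 2.3492, -3.5840 + 0.8551) = (12.8952, -2.7289)
link 3: phi[3] = -60 + 115 + -35 + -10 = 10 deg
  cos(10 deg) = 0.9848, sin(10 deg) = 0.1736
  joint[4] = (12.8952, -2.7289) + 10.4 * (0.9848, 0.1736) = (12.8952 + 10.2420, -2.7289 + 1.8059) = (23.1372, -0.9230)
End effector: (23.1372, -0.9230)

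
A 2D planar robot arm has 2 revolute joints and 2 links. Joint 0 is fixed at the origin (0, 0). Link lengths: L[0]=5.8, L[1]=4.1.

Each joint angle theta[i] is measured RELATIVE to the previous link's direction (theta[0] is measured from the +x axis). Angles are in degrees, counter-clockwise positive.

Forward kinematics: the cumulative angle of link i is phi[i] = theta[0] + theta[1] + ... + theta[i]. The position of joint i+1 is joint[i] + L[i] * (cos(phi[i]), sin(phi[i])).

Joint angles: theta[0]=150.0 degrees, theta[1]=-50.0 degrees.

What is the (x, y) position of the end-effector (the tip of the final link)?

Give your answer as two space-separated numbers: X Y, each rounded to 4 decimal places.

joint[0] = (0.0000, 0.0000)  (base)
link 0: phi[0] = 150 = 150 deg
  cos(150 deg) = -0.8660, sin(150 deg) = 0.5000
  joint[1] = (0.0000, 0.0000) + 5.8 * (-0.8660, 0.5000) = (0.0000 + -5.0229, 0.0000 + 2.9000) = (-5.0229, 2.9000)
link 1: phi[1] = 150 + -50 = 100 deg
  cos(100 deg) = -0.1736, sin(100 deg) = 0.9848
  joint[2] = (-5.0229, 2.9000) + 4.1 * (-0.1736, 0.9848) = (-5.0229 + -0.7120, 2.9000 + 4.0377) = (-5.7349, 6.9377)
End effector: (-5.7349, 6.9377)

Answer: -5.7349 6.9377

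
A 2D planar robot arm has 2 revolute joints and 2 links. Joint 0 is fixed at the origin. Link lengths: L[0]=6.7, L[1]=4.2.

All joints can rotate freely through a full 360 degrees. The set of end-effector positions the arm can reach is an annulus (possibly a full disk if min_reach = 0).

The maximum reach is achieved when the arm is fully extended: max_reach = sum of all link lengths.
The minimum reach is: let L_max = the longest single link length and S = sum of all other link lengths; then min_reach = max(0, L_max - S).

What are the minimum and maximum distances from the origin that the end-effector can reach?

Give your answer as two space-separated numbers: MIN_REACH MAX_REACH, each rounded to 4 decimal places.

Answer: 2.5000 10.9000

Derivation:
Link lengths: [6.7, 4.2]
max_reach = 6.7 + 4.2 = 10.9
L_max = max([6.7, 4.2]) = 6.7
S (sum of others) = 10.9 - 6.7 = 4.2
min_reach = max(0, 6.7 - 4.2) = max(0, 2.5) = 2.5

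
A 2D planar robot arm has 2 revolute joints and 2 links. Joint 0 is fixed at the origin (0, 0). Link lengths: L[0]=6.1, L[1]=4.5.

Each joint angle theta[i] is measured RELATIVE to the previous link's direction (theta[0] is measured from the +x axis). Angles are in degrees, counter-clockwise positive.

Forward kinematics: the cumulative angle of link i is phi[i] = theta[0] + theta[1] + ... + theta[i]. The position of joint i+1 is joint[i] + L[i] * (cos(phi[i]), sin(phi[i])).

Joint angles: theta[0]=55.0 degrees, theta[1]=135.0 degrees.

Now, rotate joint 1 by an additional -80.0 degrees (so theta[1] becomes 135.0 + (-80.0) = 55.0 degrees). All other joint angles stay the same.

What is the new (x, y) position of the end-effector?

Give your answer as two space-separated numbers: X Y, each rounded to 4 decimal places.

Answer: 1.9597 9.2254

Derivation:
joint[0] = (0.0000, 0.0000)  (base)
link 0: phi[0] = 55 = 55 deg
  cos(55 deg) = 0.5736, sin(55 deg) = 0.8192
  joint[1] = (0.0000, 0.0000) + 6.1 * (0.5736, 0.8192) = (0.0000 + 3.4988, 0.0000 + 4.9968) = (3.4988, 4.9968)
link 1: phi[1] = 55 + 55 = 110 deg
  cos(110 deg) = -0.3420, sin(110 deg) = 0.9397
  joint[2] = (3.4988, 4.9968) + 4.5 * (-0.3420, 0.9397) = (3.4988 + -1.5391, 4.9968 + 4.2286) = (1.9597, 9.2254)
End effector: (1.9597, 9.2254)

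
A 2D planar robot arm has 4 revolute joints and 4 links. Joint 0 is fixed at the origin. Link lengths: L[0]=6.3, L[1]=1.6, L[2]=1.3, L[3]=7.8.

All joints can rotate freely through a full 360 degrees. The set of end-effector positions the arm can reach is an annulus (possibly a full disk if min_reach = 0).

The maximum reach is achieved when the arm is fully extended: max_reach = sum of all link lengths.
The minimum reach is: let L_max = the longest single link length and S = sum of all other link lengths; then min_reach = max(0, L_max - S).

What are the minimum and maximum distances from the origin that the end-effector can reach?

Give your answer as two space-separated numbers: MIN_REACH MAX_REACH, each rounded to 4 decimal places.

Link lengths: [6.3, 1.6, 1.3, 7.8]
max_reach = 6.3 + 1.6 + 1.3 + 7.8 = 17
L_max = max([6.3, 1.6, 1.3, 7.8]) = 7.8
S (sum of others) = 17 - 7.8 = 9.2
min_reach = max(0, 7.8 - 9.2) = max(0, -1.4) = 0

Answer: 0.0000 17.0000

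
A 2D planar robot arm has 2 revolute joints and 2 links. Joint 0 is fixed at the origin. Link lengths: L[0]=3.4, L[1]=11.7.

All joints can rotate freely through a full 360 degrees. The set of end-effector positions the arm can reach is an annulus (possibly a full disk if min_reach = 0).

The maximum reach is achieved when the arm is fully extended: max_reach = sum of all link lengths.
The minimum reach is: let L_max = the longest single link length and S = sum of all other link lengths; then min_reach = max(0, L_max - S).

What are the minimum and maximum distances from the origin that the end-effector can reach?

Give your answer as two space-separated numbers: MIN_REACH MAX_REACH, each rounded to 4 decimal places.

Answer: 8.3000 15.1000

Derivation:
Link lengths: [3.4, 11.7]
max_reach = 3.4 + 11.7 = 15.1
L_max = max([3.4, 11.7]) = 11.7
S (sum of others) = 15.1 - 11.7 = 3.4
min_reach = max(0, 11.7 - 3.4) = max(0, 8.3) = 8.3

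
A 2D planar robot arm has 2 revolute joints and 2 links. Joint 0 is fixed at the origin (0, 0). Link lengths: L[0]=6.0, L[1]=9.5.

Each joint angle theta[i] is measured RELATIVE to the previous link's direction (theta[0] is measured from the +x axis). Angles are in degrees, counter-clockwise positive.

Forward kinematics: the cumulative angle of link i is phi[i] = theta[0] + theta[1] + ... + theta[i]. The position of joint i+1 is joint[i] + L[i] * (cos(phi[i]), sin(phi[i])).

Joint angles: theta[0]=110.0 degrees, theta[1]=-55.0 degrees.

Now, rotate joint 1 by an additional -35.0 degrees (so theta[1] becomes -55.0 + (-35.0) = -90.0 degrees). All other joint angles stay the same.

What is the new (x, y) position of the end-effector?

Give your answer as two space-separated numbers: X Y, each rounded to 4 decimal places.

joint[0] = (0.0000, 0.0000)  (base)
link 0: phi[0] = 110 = 110 deg
  cos(110 deg) = -0.3420, sin(110 deg) = 0.9397
  joint[1] = (0.0000, 0.0000) + 6 * (-0.3420, 0.9397) = (0.0000 + -2.0521, 0.0000 + 5.6382) = (-2.0521, 5.6382)
link 1: phi[1] = 110 + -90 = 20 deg
  cos(20 deg) = 0.9397, sin(20 deg) = 0.3420
  joint[2] = (-2.0521, 5.6382) + 9.5 * (0.9397, 0.3420) = (-2.0521 + 8.9271, 5.6382 + 3.2492) = (6.8750, 8.8873)
End effector: (6.8750, 8.8873)

Answer: 6.8750 8.8873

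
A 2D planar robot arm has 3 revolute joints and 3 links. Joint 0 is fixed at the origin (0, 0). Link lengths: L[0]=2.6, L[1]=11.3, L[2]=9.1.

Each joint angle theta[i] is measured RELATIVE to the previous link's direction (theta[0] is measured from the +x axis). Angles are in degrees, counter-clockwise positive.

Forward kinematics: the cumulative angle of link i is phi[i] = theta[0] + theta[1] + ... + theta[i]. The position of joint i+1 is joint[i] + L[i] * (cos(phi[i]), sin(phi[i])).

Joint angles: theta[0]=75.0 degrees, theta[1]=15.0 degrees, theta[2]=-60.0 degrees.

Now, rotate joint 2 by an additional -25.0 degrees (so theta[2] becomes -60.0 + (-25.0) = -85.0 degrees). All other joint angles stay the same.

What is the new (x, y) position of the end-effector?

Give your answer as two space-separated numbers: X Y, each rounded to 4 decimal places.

joint[0] = (0.0000, 0.0000)  (base)
link 0: phi[0] = 75 = 75 deg
  cos(75 deg) = 0.2588, sin(75 deg) = 0.9659
  joint[1] = (0.0000, 0.0000) + 2.6 * (0.2588, 0.9659) = (0.0000 + 0.6729, 0.0000 + 2.5114) = (0.6729, 2.5114)
link 1: phi[1] = 75 + 15 = 90 deg
  cos(90 deg) = 0.0000, sin(90 deg) = 1.0000
  joint[2] = (0.6729, 2.5114) + 11.3 * (0.0000, 1.0000) = (0.6729 + 0.0000, 2.5114 + 11.3000) = (0.6729, 13.8114)
link 2: phi[2] = 75 + 15 + -85 = 5 deg
  cos(5 deg) = 0.9962, sin(5 deg) = 0.0872
  joint[3] = (0.6729, 13.8114) + 9.1 * (0.9962, 0.0872) = (0.6729 + 9.0654, 13.8114 + 0.7931) = (9.7383, 14.6045)
End effector: (9.7383, 14.6045)

Answer: 9.7383 14.6045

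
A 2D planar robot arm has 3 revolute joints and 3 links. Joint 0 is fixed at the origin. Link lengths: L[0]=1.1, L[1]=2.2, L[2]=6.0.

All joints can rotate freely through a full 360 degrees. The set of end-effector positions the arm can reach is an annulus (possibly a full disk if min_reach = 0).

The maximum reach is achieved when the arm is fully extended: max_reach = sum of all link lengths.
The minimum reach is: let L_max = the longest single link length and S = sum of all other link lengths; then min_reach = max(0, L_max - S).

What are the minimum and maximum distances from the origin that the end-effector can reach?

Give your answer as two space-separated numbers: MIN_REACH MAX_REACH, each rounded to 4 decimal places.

Link lengths: [1.1, 2.2, 6.0]
max_reach = 1.1 + 2.2 + 6 = 9.3
L_max = max([1.1, 2.2, 6.0]) = 6
S (sum of others) = 9.3 - 6 = 3.3
min_reach = max(0, 6 - 3.3) = max(0, 2.7) = 2.7

Answer: 2.7000 9.3000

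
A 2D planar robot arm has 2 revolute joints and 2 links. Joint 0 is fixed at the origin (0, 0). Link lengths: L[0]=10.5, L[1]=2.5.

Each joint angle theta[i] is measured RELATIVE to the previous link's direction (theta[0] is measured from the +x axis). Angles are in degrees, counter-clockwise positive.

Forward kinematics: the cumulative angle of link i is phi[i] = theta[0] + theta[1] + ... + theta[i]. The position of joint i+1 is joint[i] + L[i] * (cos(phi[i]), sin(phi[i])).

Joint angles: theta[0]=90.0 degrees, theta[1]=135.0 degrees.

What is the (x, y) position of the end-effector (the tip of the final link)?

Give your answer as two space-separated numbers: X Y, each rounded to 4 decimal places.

Answer: -1.7678 8.7322

Derivation:
joint[0] = (0.0000, 0.0000)  (base)
link 0: phi[0] = 90 = 90 deg
  cos(90 deg) = 0.0000, sin(90 deg) = 1.0000
  joint[1] = (0.0000, 0.0000) + 10.5 * (0.0000, 1.0000) = (0.0000 + 0.0000, 0.0000 + 10.5000) = (0.0000, 10.5000)
link 1: phi[1] = 90 + 135 = 225 deg
  cos(225 deg) = -0.7071, sin(225 deg) = -0.7071
  joint[2] = (0.0000, 10.5000) + 2.5 * (-0.7071, -0.7071) = (0.0000 + -1.7678, 10.5000 + -1.7678) = (-1.7678, 8.7322)
End effector: (-1.7678, 8.7322)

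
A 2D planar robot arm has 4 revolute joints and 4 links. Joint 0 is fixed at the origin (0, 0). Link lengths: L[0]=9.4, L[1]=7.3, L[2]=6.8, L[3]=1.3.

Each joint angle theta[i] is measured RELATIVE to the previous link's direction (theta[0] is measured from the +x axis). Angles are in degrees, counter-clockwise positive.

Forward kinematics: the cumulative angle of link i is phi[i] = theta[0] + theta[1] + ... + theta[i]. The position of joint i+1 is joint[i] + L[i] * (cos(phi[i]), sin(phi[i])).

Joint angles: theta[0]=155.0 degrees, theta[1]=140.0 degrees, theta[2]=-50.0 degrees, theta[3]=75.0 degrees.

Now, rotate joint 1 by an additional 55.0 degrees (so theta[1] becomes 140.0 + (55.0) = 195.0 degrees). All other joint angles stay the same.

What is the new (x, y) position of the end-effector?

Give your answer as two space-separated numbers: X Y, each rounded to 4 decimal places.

joint[0] = (0.0000, 0.0000)  (base)
link 0: phi[0] = 155 = 155 deg
  cos(155 deg) = -0.9063, sin(155 deg) = 0.4226
  joint[1] = (0.0000, 0.0000) + 9.4 * (-0.9063, 0.4226) = (0.0000 + -8.5193, 0.0000 + 3.9726) = (-8.5193, 3.9726)
link 1: phi[1] = 155 + 195 = 350 deg
  cos(350 deg) = 0.9848, sin(350 deg) = -0.1736
  joint[2] = (-8.5193, 3.9726) + 7.3 * (0.9848, -0.1736) = (-8.5193 + 7.1891, 3.9726 + -1.2676) = (-1.3302, 2.7050)
link 2: phi[2] = 155 + 195 + -50 = 300 deg
  cos(300 deg) = 0.5000, sin(300 deg) = -0.8660
  joint[3] = (-1.3302, 2.7050) + 6.8 * (0.5000, -0.8660) = (-1.3302 + 3.4000, 2.7050 + -5.8890) = (2.0698, -3.1840)
link 3: phi[3] = 155 + 195 + -50 + 75 = 375 deg
  cos(375 deg) = 0.9659, sin(375 deg) = 0.2588
  joint[4] = (2.0698, -3.1840) + 1.3 * (0.9659, 0.2588) = (2.0698 + 1.2557, -3.1840 + 0.3365) = (3.3255, -2.8475)
End effector: (3.3255, -2.8475)

Answer: 3.3255 -2.8475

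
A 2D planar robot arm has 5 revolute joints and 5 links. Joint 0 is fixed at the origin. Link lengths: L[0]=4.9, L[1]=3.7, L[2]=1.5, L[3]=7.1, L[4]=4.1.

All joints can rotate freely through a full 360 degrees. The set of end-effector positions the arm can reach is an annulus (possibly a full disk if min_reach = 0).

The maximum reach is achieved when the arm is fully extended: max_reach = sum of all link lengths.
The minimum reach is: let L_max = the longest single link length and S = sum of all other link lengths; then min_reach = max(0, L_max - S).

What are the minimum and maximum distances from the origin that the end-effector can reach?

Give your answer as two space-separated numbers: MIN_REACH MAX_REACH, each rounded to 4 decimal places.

Answer: 0.0000 21.3000

Derivation:
Link lengths: [4.9, 3.7, 1.5, 7.1, 4.1]
max_reach = 4.9 + 3.7 + 1.5 + 7.1 + 4.1 = 21.3
L_max = max([4.9, 3.7, 1.5, 7.1, 4.1]) = 7.1
S (sum of others) = 21.3 - 7.1 = 14.2
min_reach = max(0, 7.1 - 14.2) = max(0, -7.1) = 0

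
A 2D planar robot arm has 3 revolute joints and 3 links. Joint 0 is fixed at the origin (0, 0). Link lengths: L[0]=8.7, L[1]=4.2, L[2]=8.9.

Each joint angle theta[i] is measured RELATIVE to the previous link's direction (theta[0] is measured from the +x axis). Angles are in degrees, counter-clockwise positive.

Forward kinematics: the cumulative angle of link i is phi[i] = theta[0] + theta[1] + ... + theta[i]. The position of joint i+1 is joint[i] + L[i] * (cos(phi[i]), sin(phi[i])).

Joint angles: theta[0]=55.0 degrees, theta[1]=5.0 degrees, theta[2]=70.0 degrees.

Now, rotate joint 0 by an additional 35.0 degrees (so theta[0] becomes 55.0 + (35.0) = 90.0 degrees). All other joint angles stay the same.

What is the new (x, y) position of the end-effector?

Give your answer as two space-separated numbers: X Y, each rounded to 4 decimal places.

Answer: -8.9628 15.1875

Derivation:
joint[0] = (0.0000, 0.0000)  (base)
link 0: phi[0] = 90 = 90 deg
  cos(90 deg) = 0.0000, sin(90 deg) = 1.0000
  joint[1] = (0.0000, 0.0000) + 8.7 * (0.0000, 1.0000) = (0.0000 + 0.0000, 0.0000 + 8.7000) = (0.0000, 8.7000)
link 1: phi[1] = 90 + 5 = 95 deg
  cos(95 deg) = -0.0872, sin(95 deg) = 0.9962
  joint[2] = (0.0000, 8.7000) + 4.2 * (-0.0872, 0.9962) = (0.0000 + -0.3661, 8.7000 + 4.1840) = (-0.3661, 12.8840)
link 2: phi[2] = 90 + 5 + 70 = 165 deg
  cos(165 deg) = -0.9659, sin(165 deg) = 0.2588
  joint[3] = (-0.3661, 12.8840) + 8.9 * (-0.9659, 0.2588) = (-0.3661 + -8.5967, 12.8840 + 2.3035) = (-8.9628, 15.1875)
End effector: (-8.9628, 15.1875)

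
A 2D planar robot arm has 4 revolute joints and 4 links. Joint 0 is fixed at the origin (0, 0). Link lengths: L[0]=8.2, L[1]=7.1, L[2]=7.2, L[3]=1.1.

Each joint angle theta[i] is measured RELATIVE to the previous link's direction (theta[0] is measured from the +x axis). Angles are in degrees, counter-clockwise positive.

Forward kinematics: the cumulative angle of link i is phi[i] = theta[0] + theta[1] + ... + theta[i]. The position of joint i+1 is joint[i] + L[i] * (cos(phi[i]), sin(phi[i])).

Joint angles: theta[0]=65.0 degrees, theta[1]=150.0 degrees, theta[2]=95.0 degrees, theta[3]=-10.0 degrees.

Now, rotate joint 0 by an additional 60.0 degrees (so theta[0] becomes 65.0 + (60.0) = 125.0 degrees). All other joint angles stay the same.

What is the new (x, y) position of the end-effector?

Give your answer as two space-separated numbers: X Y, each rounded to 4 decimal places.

joint[0] = (0.0000, 0.0000)  (base)
link 0: phi[0] = 125 = 125 deg
  cos(125 deg) = -0.5736, sin(125 deg) = 0.8192
  joint[1] = (0.0000, 0.0000) + 8.2 * (-0.5736, 0.8192) = (0.0000 + -4.7033, 0.0000 + 6.7170) = (-4.7033, 6.7170)
link 1: phi[1] = 125 + 150 = 275 deg
  cos(275 deg) = 0.0872, sin(275 deg) = -0.9962
  joint[2] = (-4.7033, 6.7170) + 7.1 * (0.0872, -0.9962) = (-4.7033 + 0.6188, 6.7170 + -7.0730) = (-4.0845, -0.3559)
link 2: phi[2] = 125 + 150 + 95 = 370 deg
  cos(370 deg) = 0.9848, sin(370 deg) = 0.1736
  joint[3] = (-4.0845, -0.3559) + 7.2 * (0.9848, 0.1736) = (-4.0845 + 7.0906, -0.3559 + 1.2503) = (3.0061, 0.8943)
link 3: phi[3] = 125 + 150 + 95 + -10 = 360 deg
  cos(360 deg) = 1.0000, sin(360 deg) = -0.0000
  joint[4] = (3.0061, 0.8943) + 1.1 * (1.0000, -0.0000) = (3.0061 + 1.1000, 0.8943 + -0.0000) = (4.1061, 0.8943)
End effector: (4.1061, 0.8943)

Answer: 4.1061 0.8943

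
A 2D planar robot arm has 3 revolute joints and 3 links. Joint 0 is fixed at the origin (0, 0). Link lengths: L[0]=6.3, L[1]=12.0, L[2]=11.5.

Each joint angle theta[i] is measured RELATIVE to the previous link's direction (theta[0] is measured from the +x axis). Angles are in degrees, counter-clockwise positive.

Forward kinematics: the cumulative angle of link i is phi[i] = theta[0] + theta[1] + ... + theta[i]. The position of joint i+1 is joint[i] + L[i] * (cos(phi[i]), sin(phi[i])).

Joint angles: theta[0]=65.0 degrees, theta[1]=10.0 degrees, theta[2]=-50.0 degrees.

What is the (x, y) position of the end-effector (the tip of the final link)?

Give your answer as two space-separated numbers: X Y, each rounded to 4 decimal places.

Answer: 16.1909 22.1610

Derivation:
joint[0] = (0.0000, 0.0000)  (base)
link 0: phi[0] = 65 = 65 deg
  cos(65 deg) = 0.4226, sin(65 deg) = 0.9063
  joint[1] = (0.0000, 0.0000) + 6.3 * (0.4226, 0.9063) = (0.0000 + 2.6625, 0.0000 + 5.7097) = (2.6625, 5.7097)
link 1: phi[1] = 65 + 10 = 75 deg
  cos(75 deg) = 0.2588, sin(75 deg) = 0.9659
  joint[2] = (2.6625, 5.7097) + 12 * (0.2588, 0.9659) = (2.6625 + 3.1058, 5.7097 + 11.5911) = (5.7683, 17.3008)
link 2: phi[2] = 65 + 10 + -50 = 25 deg
  cos(25 deg) = 0.9063, sin(25 deg) = 0.4226
  joint[3] = (5.7683, 17.3008) + 11.5 * (0.9063, 0.4226) = (5.7683 + 10.4225, 17.3008 + 4.8601) = (16.1909, 22.1610)
End effector: (16.1909, 22.1610)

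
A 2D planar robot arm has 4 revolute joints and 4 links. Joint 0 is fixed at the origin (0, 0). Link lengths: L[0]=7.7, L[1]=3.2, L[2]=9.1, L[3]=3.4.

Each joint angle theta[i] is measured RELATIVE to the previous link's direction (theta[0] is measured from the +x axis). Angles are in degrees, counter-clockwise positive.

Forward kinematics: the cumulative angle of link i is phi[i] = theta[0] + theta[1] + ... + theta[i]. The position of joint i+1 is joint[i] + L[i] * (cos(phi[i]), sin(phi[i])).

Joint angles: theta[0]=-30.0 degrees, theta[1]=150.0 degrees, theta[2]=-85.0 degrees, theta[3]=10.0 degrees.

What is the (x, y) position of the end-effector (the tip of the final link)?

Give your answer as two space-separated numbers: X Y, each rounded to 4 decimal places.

Answer: 14.9268 6.5450

Derivation:
joint[0] = (0.0000, 0.0000)  (base)
link 0: phi[0] = -30 = -30 deg
  cos(-30 deg) = 0.8660, sin(-30 deg) = -0.5000
  joint[1] = (0.0000, 0.0000) + 7.7 * (0.8660, -0.5000) = (0.0000 + 6.6684, 0.0000 + -3.8500) = (6.6684, -3.8500)
link 1: phi[1] = -30 + 150 = 120 deg
  cos(120 deg) = -0.5000, sin(120 deg) = 0.8660
  joint[2] = (6.6684, -3.8500) + 3.2 * (-0.5000, 0.8660) = (6.6684 + -1.6000, -3.8500 + 2.7713) = (5.0684, -1.0787)
link 2: phi[2] = -30 + 150 + -85 = 35 deg
  cos(35 deg) = 0.8192, sin(35 deg) = 0.5736
  joint[3] = (5.0684, -1.0787) + 9.1 * (0.8192, 0.5736) = (5.0684 + 7.4543, -1.0787 + 5.2195) = (12.5227, 4.1408)
link 3: phi[3] = -30 + 150 + -85 + 10 = 45 deg
  cos(45 deg) = 0.7071, sin(45 deg) = 0.7071
  joint[4] = (12.5227, 4.1408) + 3.4 * (0.7071, 0.7071) = (12.5227 + 2.4042, 4.1408 + 2.4042) = (14.9268, 6.5450)
End effector: (14.9268, 6.5450)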